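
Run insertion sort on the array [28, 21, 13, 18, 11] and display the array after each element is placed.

First element 28 is already 'sorted'
Insert 21: shifted 1 elements -> [21, 28, 13, 18, 11]
Insert 13: shifted 2 elements -> [13, 21, 28, 18, 11]
Insert 18: shifted 2 elements -> [13, 18, 21, 28, 11]
Insert 11: shifted 4 elements -> [11, 13, 18, 21, 28]


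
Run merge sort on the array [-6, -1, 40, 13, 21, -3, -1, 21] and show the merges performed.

Divide and conquer:
  Merge [-6] + [-1] -> [-6, -1]
  Merge [40] + [13] -> [13, 40]
  Merge [-6, -1] + [13, 40] -> [-6, -1, 13, 40]
  Merge [21] + [-3] -> [-3, 21]
  Merge [-1] + [21] -> [-1, 21]
  Merge [-3, 21] + [-1, 21] -> [-3, -1, 21, 21]
  Merge [-6, -1, 13, 40] + [-3, -1, 21, 21] -> [-6, -3, -1, -1, 13, 21, 21, 40]


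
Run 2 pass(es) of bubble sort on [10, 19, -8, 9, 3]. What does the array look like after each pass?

After pass 1: [10, -8, 9, 3, 19] (3 swaps)
After pass 2: [-8, 9, 3, 10, 19] (3 swaps)
Total swaps: 6


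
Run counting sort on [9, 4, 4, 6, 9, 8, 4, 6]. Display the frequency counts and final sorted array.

Count array: [0, 0, 0, 0, 3, 0, 2, 0, 1, 2]
(count[i] = number of elements equal to i)
Cumulative count: [0, 0, 0, 0, 3, 3, 5, 5, 6, 8]
Sorted: [4, 4, 4, 6, 6, 8, 9, 9]


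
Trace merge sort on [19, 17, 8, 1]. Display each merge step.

Divide and conquer:
  Merge [19] + [17] -> [17, 19]
  Merge [8] + [1] -> [1, 8]
  Merge [17, 19] + [1, 8] -> [1, 8, 17, 19]


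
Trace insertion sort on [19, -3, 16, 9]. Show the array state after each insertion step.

First element 19 is already 'sorted'
Insert -3: shifted 1 elements -> [-3, 19, 16, 9]
Insert 16: shifted 1 elements -> [-3, 16, 19, 9]
Insert 9: shifted 2 elements -> [-3, 9, 16, 19]


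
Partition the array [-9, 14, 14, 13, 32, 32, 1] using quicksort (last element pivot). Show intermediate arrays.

Partition 1: pivot=1 at index 1 -> [-9, 1, 14, 13, 32, 32, 14]
Partition 2: pivot=14 at index 4 -> [-9, 1, 14, 13, 14, 32, 32]
Partition 3: pivot=13 at index 2 -> [-9, 1, 13, 14, 14, 32, 32]
Partition 4: pivot=32 at index 6 -> [-9, 1, 13, 14, 14, 32, 32]


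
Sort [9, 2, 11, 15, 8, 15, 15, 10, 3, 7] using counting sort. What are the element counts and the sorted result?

Count array: [0, 0, 1, 1, 0, 0, 0, 1, 1, 1, 1, 1, 0, 0, 0, 3]
(count[i] = number of elements equal to i)
Cumulative count: [0, 0, 1, 2, 2, 2, 2, 3, 4, 5, 6, 7, 7, 7, 7, 10]
Sorted: [2, 3, 7, 8, 9, 10, 11, 15, 15, 15]


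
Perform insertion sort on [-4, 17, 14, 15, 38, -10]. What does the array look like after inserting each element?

First element -4 is already 'sorted'
Insert 17: shifted 0 elements -> [-4, 17, 14, 15, 38, -10]
Insert 14: shifted 1 elements -> [-4, 14, 17, 15, 38, -10]
Insert 15: shifted 1 elements -> [-4, 14, 15, 17, 38, -10]
Insert 38: shifted 0 elements -> [-4, 14, 15, 17, 38, -10]
Insert -10: shifted 5 elements -> [-10, -4, 14, 15, 17, 38]


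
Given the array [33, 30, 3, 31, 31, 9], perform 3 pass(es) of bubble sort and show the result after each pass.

After pass 1: [30, 3, 31, 31, 9, 33] (5 swaps)
After pass 2: [3, 30, 31, 9, 31, 33] (2 swaps)
After pass 3: [3, 30, 9, 31, 31, 33] (1 swaps)
Total swaps: 8


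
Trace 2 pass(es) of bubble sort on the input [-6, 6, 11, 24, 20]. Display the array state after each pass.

After pass 1: [-6, 6, 11, 20, 24] (1 swaps)
After pass 2: [-6, 6, 11, 20, 24] (0 swaps)
Total swaps: 1


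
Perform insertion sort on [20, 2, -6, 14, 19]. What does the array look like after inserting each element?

First element 20 is already 'sorted'
Insert 2: shifted 1 elements -> [2, 20, -6, 14, 19]
Insert -6: shifted 2 elements -> [-6, 2, 20, 14, 19]
Insert 14: shifted 1 elements -> [-6, 2, 14, 20, 19]
Insert 19: shifted 1 elements -> [-6, 2, 14, 19, 20]


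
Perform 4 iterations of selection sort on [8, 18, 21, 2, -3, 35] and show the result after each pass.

Pass 1: Select minimum -3 at index 4, swap -> [-3, 18, 21, 2, 8, 35]
Pass 2: Select minimum 2 at index 3, swap -> [-3, 2, 21, 18, 8, 35]
Pass 3: Select minimum 8 at index 4, swap -> [-3, 2, 8, 18, 21, 35]
Pass 4: Select minimum 18 at index 3, swap -> [-3, 2, 8, 18, 21, 35]


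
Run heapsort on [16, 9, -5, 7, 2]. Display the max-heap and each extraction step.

Build heap: [16, 9, -5, 7, 2]
Extract 16: [9, 7, -5, 2, 16]
Extract 9: [7, 2, -5, 9, 16]
Extract 7: [2, -5, 7, 9, 16]
Extract 2: [-5, 2, 7, 9, 16]


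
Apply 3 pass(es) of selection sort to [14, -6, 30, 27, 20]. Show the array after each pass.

Pass 1: Select minimum -6 at index 1, swap -> [-6, 14, 30, 27, 20]
Pass 2: Select minimum 14 at index 1, swap -> [-6, 14, 30, 27, 20]
Pass 3: Select minimum 20 at index 4, swap -> [-6, 14, 20, 27, 30]


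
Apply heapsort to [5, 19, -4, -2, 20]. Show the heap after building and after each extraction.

Build heap: [20, 19, -4, -2, 5]
Extract 20: [19, 5, -4, -2, 20]
Extract 19: [5, -2, -4, 19, 20]
Extract 5: [-2, -4, 5, 19, 20]
Extract -2: [-4, -2, 5, 19, 20]


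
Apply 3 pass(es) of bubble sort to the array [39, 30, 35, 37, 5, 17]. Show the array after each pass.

After pass 1: [30, 35, 37, 5, 17, 39] (5 swaps)
After pass 2: [30, 35, 5, 17, 37, 39] (2 swaps)
After pass 3: [30, 5, 17, 35, 37, 39] (2 swaps)
Total swaps: 9


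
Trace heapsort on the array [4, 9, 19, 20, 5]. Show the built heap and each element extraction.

Build heap: [20, 9, 19, 4, 5]
Extract 20: [19, 9, 5, 4, 20]
Extract 19: [9, 4, 5, 19, 20]
Extract 9: [5, 4, 9, 19, 20]
Extract 5: [4, 5, 9, 19, 20]


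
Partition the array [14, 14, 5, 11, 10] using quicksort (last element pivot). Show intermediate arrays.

Partition 1: pivot=10 at index 1 -> [5, 10, 14, 11, 14]
Partition 2: pivot=14 at index 4 -> [5, 10, 14, 11, 14]
Partition 3: pivot=11 at index 2 -> [5, 10, 11, 14, 14]


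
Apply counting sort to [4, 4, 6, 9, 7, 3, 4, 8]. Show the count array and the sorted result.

Count array: [0, 0, 0, 1, 3, 0, 1, 1, 1, 1]
(count[i] = number of elements equal to i)
Cumulative count: [0, 0, 0, 1, 4, 4, 5, 6, 7, 8]
Sorted: [3, 4, 4, 4, 6, 7, 8, 9]


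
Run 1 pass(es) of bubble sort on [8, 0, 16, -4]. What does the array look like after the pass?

After pass 1: [0, 8, -4, 16] (2 swaps)
Total swaps: 2


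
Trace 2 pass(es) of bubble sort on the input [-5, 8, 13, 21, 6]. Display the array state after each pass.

After pass 1: [-5, 8, 13, 6, 21] (1 swaps)
After pass 2: [-5, 8, 6, 13, 21] (1 swaps)
Total swaps: 2


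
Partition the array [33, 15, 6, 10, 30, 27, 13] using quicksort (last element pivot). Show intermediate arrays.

Partition 1: pivot=13 at index 2 -> [6, 10, 13, 15, 30, 27, 33]
Partition 2: pivot=10 at index 1 -> [6, 10, 13, 15, 30, 27, 33]
Partition 3: pivot=33 at index 6 -> [6, 10, 13, 15, 30, 27, 33]
Partition 4: pivot=27 at index 4 -> [6, 10, 13, 15, 27, 30, 33]


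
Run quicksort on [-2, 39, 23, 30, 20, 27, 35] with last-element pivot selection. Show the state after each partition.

Partition 1: pivot=35 at index 5 -> [-2, 23, 30, 20, 27, 35, 39]
Partition 2: pivot=27 at index 3 -> [-2, 23, 20, 27, 30, 35, 39]
Partition 3: pivot=20 at index 1 -> [-2, 20, 23, 27, 30, 35, 39]


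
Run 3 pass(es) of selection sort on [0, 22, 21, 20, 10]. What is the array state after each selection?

Pass 1: Select minimum 0 at index 0, swap -> [0, 22, 21, 20, 10]
Pass 2: Select minimum 10 at index 4, swap -> [0, 10, 21, 20, 22]
Pass 3: Select minimum 20 at index 3, swap -> [0, 10, 20, 21, 22]


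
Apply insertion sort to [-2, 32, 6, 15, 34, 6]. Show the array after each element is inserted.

First element -2 is already 'sorted'
Insert 32: shifted 0 elements -> [-2, 32, 6, 15, 34, 6]
Insert 6: shifted 1 elements -> [-2, 6, 32, 15, 34, 6]
Insert 15: shifted 1 elements -> [-2, 6, 15, 32, 34, 6]
Insert 34: shifted 0 elements -> [-2, 6, 15, 32, 34, 6]
Insert 6: shifted 3 elements -> [-2, 6, 6, 15, 32, 34]


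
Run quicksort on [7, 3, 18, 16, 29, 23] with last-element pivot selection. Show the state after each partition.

Partition 1: pivot=23 at index 4 -> [7, 3, 18, 16, 23, 29]
Partition 2: pivot=16 at index 2 -> [7, 3, 16, 18, 23, 29]
Partition 3: pivot=3 at index 0 -> [3, 7, 16, 18, 23, 29]


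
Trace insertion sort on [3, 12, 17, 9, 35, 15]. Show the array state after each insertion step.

First element 3 is already 'sorted'
Insert 12: shifted 0 elements -> [3, 12, 17, 9, 35, 15]
Insert 17: shifted 0 elements -> [3, 12, 17, 9, 35, 15]
Insert 9: shifted 2 elements -> [3, 9, 12, 17, 35, 15]
Insert 35: shifted 0 elements -> [3, 9, 12, 17, 35, 15]
Insert 15: shifted 2 elements -> [3, 9, 12, 15, 17, 35]


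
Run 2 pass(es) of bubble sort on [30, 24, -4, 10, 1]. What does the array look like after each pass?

After pass 1: [24, -4, 10, 1, 30] (4 swaps)
After pass 2: [-4, 10, 1, 24, 30] (3 swaps)
Total swaps: 7


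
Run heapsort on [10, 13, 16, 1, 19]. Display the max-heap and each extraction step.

Build heap: [19, 13, 16, 1, 10]
Extract 19: [16, 13, 10, 1, 19]
Extract 16: [13, 1, 10, 16, 19]
Extract 13: [10, 1, 13, 16, 19]
Extract 10: [1, 10, 13, 16, 19]


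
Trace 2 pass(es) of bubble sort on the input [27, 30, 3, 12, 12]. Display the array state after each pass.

After pass 1: [27, 3, 12, 12, 30] (3 swaps)
After pass 2: [3, 12, 12, 27, 30] (3 swaps)
Total swaps: 6


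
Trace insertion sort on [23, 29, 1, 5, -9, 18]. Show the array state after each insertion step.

First element 23 is already 'sorted'
Insert 29: shifted 0 elements -> [23, 29, 1, 5, -9, 18]
Insert 1: shifted 2 elements -> [1, 23, 29, 5, -9, 18]
Insert 5: shifted 2 elements -> [1, 5, 23, 29, -9, 18]
Insert -9: shifted 4 elements -> [-9, 1, 5, 23, 29, 18]
Insert 18: shifted 2 elements -> [-9, 1, 5, 18, 23, 29]


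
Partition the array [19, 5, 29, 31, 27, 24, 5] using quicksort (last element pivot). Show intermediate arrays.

Partition 1: pivot=5 at index 1 -> [5, 5, 29, 31, 27, 24, 19]
Partition 2: pivot=19 at index 2 -> [5, 5, 19, 31, 27, 24, 29]
Partition 3: pivot=29 at index 5 -> [5, 5, 19, 27, 24, 29, 31]
Partition 4: pivot=24 at index 3 -> [5, 5, 19, 24, 27, 29, 31]


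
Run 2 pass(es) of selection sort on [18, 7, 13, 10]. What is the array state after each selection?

Pass 1: Select minimum 7 at index 1, swap -> [7, 18, 13, 10]
Pass 2: Select minimum 10 at index 3, swap -> [7, 10, 13, 18]


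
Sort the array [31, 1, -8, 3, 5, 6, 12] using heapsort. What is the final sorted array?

Build heap: [31, 5, 12, 3, 1, 6, -8]
Extract 31: [12, 5, 6, 3, 1, -8, 31]
Extract 12: [6, 5, -8, 3, 1, 12, 31]
Extract 6: [5, 3, -8, 1, 6, 12, 31]
Extract 5: [3, 1, -8, 5, 6, 12, 31]
Extract 3: [1, -8, 3, 5, 6, 12, 31]
Extract 1: [-8, 1, 3, 5, 6, 12, 31]


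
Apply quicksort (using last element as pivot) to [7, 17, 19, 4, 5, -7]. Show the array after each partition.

Partition 1: pivot=-7 at index 0 -> [-7, 17, 19, 4, 5, 7]
Partition 2: pivot=7 at index 3 -> [-7, 4, 5, 7, 19, 17]
Partition 3: pivot=5 at index 2 -> [-7, 4, 5, 7, 19, 17]
Partition 4: pivot=17 at index 4 -> [-7, 4, 5, 7, 17, 19]


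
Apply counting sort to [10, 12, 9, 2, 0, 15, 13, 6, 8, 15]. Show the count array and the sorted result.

Count array: [1, 0, 1, 0, 0, 0, 1, 0, 1, 1, 1, 0, 1, 1, 0, 2]
(count[i] = number of elements equal to i)
Cumulative count: [1, 1, 2, 2, 2, 2, 3, 3, 4, 5, 6, 6, 7, 8, 8, 10]
Sorted: [0, 2, 6, 8, 9, 10, 12, 13, 15, 15]


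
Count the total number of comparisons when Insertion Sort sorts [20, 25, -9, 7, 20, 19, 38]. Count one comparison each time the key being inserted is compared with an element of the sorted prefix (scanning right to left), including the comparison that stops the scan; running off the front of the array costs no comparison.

Insert 25: 20 <= 25 (stop) = 1 comparison(s) -> [20, 25, -9, 7, 20, 19, 38]
Insert -9: 25 > -9 (shift), 20 > -9 (shift), reached front = 2 comparison(s) -> [-9, 20, 25, 7, 20, 19, 38]
Insert 7: 25 > 7 (shift), 20 > 7 (shift), -9 <= 7 (stop) = 3 comparison(s) -> [-9, 7, 20, 25, 20, 19, 38]
Insert 20: 25 > 20 (shift), 20 <= 20 (stop) = 2 comparison(s) -> [-9, 7, 20, 20, 25, 19, 38]
Insert 19: 25 > 19 (shift), 20 > 19 (shift), 20 > 19 (shift), 7 <= 19 (stop) = 4 comparison(s) -> [-9, 7, 19, 20, 20, 25, 38]
Insert 38: 25 <= 38 (stop) = 1 comparison(s) -> [-9, 7, 19, 20, 20, 25, 38]
Total comparisons: 1 + 2 + 3 + 2 + 4 + 1 = 13


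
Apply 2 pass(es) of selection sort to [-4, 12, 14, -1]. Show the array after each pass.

Pass 1: Select minimum -4 at index 0, swap -> [-4, 12, 14, -1]
Pass 2: Select minimum -1 at index 3, swap -> [-4, -1, 14, 12]


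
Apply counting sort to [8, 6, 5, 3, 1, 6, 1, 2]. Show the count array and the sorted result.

Count array: [0, 2, 1, 1, 0, 1, 2, 0, 1]
(count[i] = number of elements equal to i)
Cumulative count: [0, 2, 3, 4, 4, 5, 7, 7, 8]
Sorted: [1, 1, 2, 3, 5, 6, 6, 8]


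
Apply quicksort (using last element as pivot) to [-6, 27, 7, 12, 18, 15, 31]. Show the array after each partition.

Partition 1: pivot=31 at index 6 -> [-6, 27, 7, 12, 18, 15, 31]
Partition 2: pivot=15 at index 3 -> [-6, 7, 12, 15, 18, 27, 31]
Partition 3: pivot=12 at index 2 -> [-6, 7, 12, 15, 18, 27, 31]
Partition 4: pivot=7 at index 1 -> [-6, 7, 12, 15, 18, 27, 31]
Partition 5: pivot=27 at index 5 -> [-6, 7, 12, 15, 18, 27, 31]


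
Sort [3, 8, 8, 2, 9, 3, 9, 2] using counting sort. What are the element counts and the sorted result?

Count array: [0, 0, 2, 2, 0, 0, 0, 0, 2, 2]
(count[i] = number of elements equal to i)
Cumulative count: [0, 0, 2, 4, 4, 4, 4, 4, 6, 8]
Sorted: [2, 2, 3, 3, 8, 8, 9, 9]


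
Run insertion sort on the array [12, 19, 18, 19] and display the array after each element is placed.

First element 12 is already 'sorted'
Insert 19: shifted 0 elements -> [12, 19, 18, 19]
Insert 18: shifted 1 elements -> [12, 18, 19, 19]
Insert 19: shifted 0 elements -> [12, 18, 19, 19]


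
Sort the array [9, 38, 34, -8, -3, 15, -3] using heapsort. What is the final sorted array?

Build heap: [38, 9, 34, -8, -3, 15, -3]
Extract 38: [34, 9, 15, -8, -3, -3, 38]
Extract 34: [15, 9, -3, -8, -3, 34, 38]
Extract 15: [9, -3, -3, -8, 15, 34, 38]
Extract 9: [-3, -8, -3, 9, 15, 34, 38]
Extract -3: [-3, -8, -3, 9, 15, 34, 38]
Extract -3: [-8, -3, -3, 9, 15, 34, 38]


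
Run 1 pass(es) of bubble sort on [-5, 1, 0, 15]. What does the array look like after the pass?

After pass 1: [-5, 0, 1, 15] (1 swaps)
Total swaps: 1


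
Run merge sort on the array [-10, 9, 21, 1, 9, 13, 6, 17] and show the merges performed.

Divide and conquer:
  Merge [-10] + [9] -> [-10, 9]
  Merge [21] + [1] -> [1, 21]
  Merge [-10, 9] + [1, 21] -> [-10, 1, 9, 21]
  Merge [9] + [13] -> [9, 13]
  Merge [6] + [17] -> [6, 17]
  Merge [9, 13] + [6, 17] -> [6, 9, 13, 17]
  Merge [-10, 1, 9, 21] + [6, 9, 13, 17] -> [-10, 1, 6, 9, 9, 13, 17, 21]


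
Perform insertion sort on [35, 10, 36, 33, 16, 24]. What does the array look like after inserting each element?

First element 35 is already 'sorted'
Insert 10: shifted 1 elements -> [10, 35, 36, 33, 16, 24]
Insert 36: shifted 0 elements -> [10, 35, 36, 33, 16, 24]
Insert 33: shifted 2 elements -> [10, 33, 35, 36, 16, 24]
Insert 16: shifted 3 elements -> [10, 16, 33, 35, 36, 24]
Insert 24: shifted 3 elements -> [10, 16, 24, 33, 35, 36]


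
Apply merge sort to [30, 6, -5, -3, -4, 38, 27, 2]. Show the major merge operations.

Divide and conquer:
  Merge [30] + [6] -> [6, 30]
  Merge [-5] + [-3] -> [-5, -3]
  Merge [6, 30] + [-5, -3] -> [-5, -3, 6, 30]
  Merge [-4] + [38] -> [-4, 38]
  Merge [27] + [2] -> [2, 27]
  Merge [-4, 38] + [2, 27] -> [-4, 2, 27, 38]
  Merge [-5, -3, 6, 30] + [-4, 2, 27, 38] -> [-5, -4, -3, 2, 6, 27, 30, 38]


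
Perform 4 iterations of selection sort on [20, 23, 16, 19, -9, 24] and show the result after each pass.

Pass 1: Select minimum -9 at index 4, swap -> [-9, 23, 16, 19, 20, 24]
Pass 2: Select minimum 16 at index 2, swap -> [-9, 16, 23, 19, 20, 24]
Pass 3: Select minimum 19 at index 3, swap -> [-9, 16, 19, 23, 20, 24]
Pass 4: Select minimum 20 at index 4, swap -> [-9, 16, 19, 20, 23, 24]


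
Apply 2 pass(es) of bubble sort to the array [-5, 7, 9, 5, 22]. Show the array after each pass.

After pass 1: [-5, 7, 5, 9, 22] (1 swaps)
After pass 2: [-5, 5, 7, 9, 22] (1 swaps)
Total swaps: 2


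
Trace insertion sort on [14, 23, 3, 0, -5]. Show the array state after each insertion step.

First element 14 is already 'sorted'
Insert 23: shifted 0 elements -> [14, 23, 3, 0, -5]
Insert 3: shifted 2 elements -> [3, 14, 23, 0, -5]
Insert 0: shifted 3 elements -> [0, 3, 14, 23, -5]
Insert -5: shifted 4 elements -> [-5, 0, 3, 14, 23]


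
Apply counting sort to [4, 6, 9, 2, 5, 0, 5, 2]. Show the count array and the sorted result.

Count array: [1, 0, 2, 0, 1, 2, 1, 0, 0, 1]
(count[i] = number of elements equal to i)
Cumulative count: [1, 1, 3, 3, 4, 6, 7, 7, 7, 8]
Sorted: [0, 2, 2, 4, 5, 5, 6, 9]


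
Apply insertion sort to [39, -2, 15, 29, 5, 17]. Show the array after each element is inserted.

First element 39 is already 'sorted'
Insert -2: shifted 1 elements -> [-2, 39, 15, 29, 5, 17]
Insert 15: shifted 1 elements -> [-2, 15, 39, 29, 5, 17]
Insert 29: shifted 1 elements -> [-2, 15, 29, 39, 5, 17]
Insert 5: shifted 3 elements -> [-2, 5, 15, 29, 39, 17]
Insert 17: shifted 2 elements -> [-2, 5, 15, 17, 29, 39]


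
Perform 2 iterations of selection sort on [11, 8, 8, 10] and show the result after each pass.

Pass 1: Select minimum 8 at index 1, swap -> [8, 11, 8, 10]
Pass 2: Select minimum 8 at index 2, swap -> [8, 8, 11, 10]


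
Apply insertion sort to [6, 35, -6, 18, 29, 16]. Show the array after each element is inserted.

First element 6 is already 'sorted'
Insert 35: shifted 0 elements -> [6, 35, -6, 18, 29, 16]
Insert -6: shifted 2 elements -> [-6, 6, 35, 18, 29, 16]
Insert 18: shifted 1 elements -> [-6, 6, 18, 35, 29, 16]
Insert 29: shifted 1 elements -> [-6, 6, 18, 29, 35, 16]
Insert 16: shifted 3 elements -> [-6, 6, 16, 18, 29, 35]


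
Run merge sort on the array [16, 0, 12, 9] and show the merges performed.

Divide and conquer:
  Merge [16] + [0] -> [0, 16]
  Merge [12] + [9] -> [9, 12]
  Merge [0, 16] + [9, 12] -> [0, 9, 12, 16]


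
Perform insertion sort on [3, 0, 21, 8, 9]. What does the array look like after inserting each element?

First element 3 is already 'sorted'
Insert 0: shifted 1 elements -> [0, 3, 21, 8, 9]
Insert 21: shifted 0 elements -> [0, 3, 21, 8, 9]
Insert 8: shifted 1 elements -> [0, 3, 8, 21, 9]
Insert 9: shifted 1 elements -> [0, 3, 8, 9, 21]


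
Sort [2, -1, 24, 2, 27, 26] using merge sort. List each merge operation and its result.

Divide and conquer:
  Merge [-1] + [24] -> [-1, 24]
  Merge [2] + [-1, 24] -> [-1, 2, 24]
  Merge [27] + [26] -> [26, 27]
  Merge [2] + [26, 27] -> [2, 26, 27]
  Merge [-1, 2, 24] + [2, 26, 27] -> [-1, 2, 2, 24, 26, 27]


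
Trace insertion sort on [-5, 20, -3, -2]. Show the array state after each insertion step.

First element -5 is already 'sorted'
Insert 20: shifted 0 elements -> [-5, 20, -3, -2]
Insert -3: shifted 1 elements -> [-5, -3, 20, -2]
Insert -2: shifted 1 elements -> [-5, -3, -2, 20]


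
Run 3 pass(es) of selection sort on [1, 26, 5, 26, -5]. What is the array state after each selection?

Pass 1: Select minimum -5 at index 4, swap -> [-5, 26, 5, 26, 1]
Pass 2: Select minimum 1 at index 4, swap -> [-5, 1, 5, 26, 26]
Pass 3: Select minimum 5 at index 2, swap -> [-5, 1, 5, 26, 26]


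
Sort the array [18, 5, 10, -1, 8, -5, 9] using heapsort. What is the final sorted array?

Build heap: [18, 8, 10, -1, 5, -5, 9]
Extract 18: [10, 8, 9, -1, 5, -5, 18]
Extract 10: [9, 8, -5, -1, 5, 10, 18]
Extract 9: [8, 5, -5, -1, 9, 10, 18]
Extract 8: [5, -1, -5, 8, 9, 10, 18]
Extract 5: [-1, -5, 5, 8, 9, 10, 18]
Extract -1: [-5, -1, 5, 8, 9, 10, 18]


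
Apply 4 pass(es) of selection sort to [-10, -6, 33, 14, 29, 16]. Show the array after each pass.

Pass 1: Select minimum -10 at index 0, swap -> [-10, -6, 33, 14, 29, 16]
Pass 2: Select minimum -6 at index 1, swap -> [-10, -6, 33, 14, 29, 16]
Pass 3: Select minimum 14 at index 3, swap -> [-10, -6, 14, 33, 29, 16]
Pass 4: Select minimum 16 at index 5, swap -> [-10, -6, 14, 16, 29, 33]


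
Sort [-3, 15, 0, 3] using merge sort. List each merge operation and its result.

Divide and conquer:
  Merge [-3] + [15] -> [-3, 15]
  Merge [0] + [3] -> [0, 3]
  Merge [-3, 15] + [0, 3] -> [-3, 0, 3, 15]


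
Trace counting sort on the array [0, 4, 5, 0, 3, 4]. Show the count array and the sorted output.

Count array: [2, 0, 0, 1, 2, 1]
(count[i] = number of elements equal to i)
Cumulative count: [2, 2, 2, 3, 5, 6]
Sorted: [0, 0, 3, 4, 4, 5]


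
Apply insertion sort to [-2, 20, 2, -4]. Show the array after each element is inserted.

First element -2 is already 'sorted'
Insert 20: shifted 0 elements -> [-2, 20, 2, -4]
Insert 2: shifted 1 elements -> [-2, 2, 20, -4]
Insert -4: shifted 3 elements -> [-4, -2, 2, 20]


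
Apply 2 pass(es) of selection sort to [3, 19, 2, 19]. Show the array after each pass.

Pass 1: Select minimum 2 at index 2, swap -> [2, 19, 3, 19]
Pass 2: Select minimum 3 at index 2, swap -> [2, 3, 19, 19]


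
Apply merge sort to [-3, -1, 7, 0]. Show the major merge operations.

Divide and conquer:
  Merge [-3] + [-1] -> [-3, -1]
  Merge [7] + [0] -> [0, 7]
  Merge [-3, -1] + [0, 7] -> [-3, -1, 0, 7]


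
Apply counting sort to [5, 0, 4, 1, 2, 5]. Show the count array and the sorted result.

Count array: [1, 1, 1, 0, 1, 2]
(count[i] = number of elements equal to i)
Cumulative count: [1, 2, 3, 3, 4, 6]
Sorted: [0, 1, 2, 4, 5, 5]


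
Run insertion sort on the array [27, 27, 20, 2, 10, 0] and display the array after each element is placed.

First element 27 is already 'sorted'
Insert 27: shifted 0 elements -> [27, 27, 20, 2, 10, 0]
Insert 20: shifted 2 elements -> [20, 27, 27, 2, 10, 0]
Insert 2: shifted 3 elements -> [2, 20, 27, 27, 10, 0]
Insert 10: shifted 3 elements -> [2, 10, 20, 27, 27, 0]
Insert 0: shifted 5 elements -> [0, 2, 10, 20, 27, 27]


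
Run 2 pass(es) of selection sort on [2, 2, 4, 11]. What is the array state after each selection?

Pass 1: Select minimum 2 at index 0, swap -> [2, 2, 4, 11]
Pass 2: Select minimum 2 at index 1, swap -> [2, 2, 4, 11]


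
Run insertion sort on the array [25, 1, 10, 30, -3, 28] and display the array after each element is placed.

First element 25 is already 'sorted'
Insert 1: shifted 1 elements -> [1, 25, 10, 30, -3, 28]
Insert 10: shifted 1 elements -> [1, 10, 25, 30, -3, 28]
Insert 30: shifted 0 elements -> [1, 10, 25, 30, -3, 28]
Insert -3: shifted 4 elements -> [-3, 1, 10, 25, 30, 28]
Insert 28: shifted 1 elements -> [-3, 1, 10, 25, 28, 30]


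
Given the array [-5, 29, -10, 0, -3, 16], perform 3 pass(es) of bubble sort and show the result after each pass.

After pass 1: [-5, -10, 0, -3, 16, 29] (4 swaps)
After pass 2: [-10, -5, -3, 0, 16, 29] (2 swaps)
After pass 3: [-10, -5, -3, 0, 16, 29] (0 swaps)
Total swaps: 6


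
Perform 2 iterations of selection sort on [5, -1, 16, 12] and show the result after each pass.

Pass 1: Select minimum -1 at index 1, swap -> [-1, 5, 16, 12]
Pass 2: Select minimum 5 at index 1, swap -> [-1, 5, 16, 12]


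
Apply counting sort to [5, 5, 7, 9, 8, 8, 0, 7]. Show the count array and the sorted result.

Count array: [1, 0, 0, 0, 0, 2, 0, 2, 2, 1]
(count[i] = number of elements equal to i)
Cumulative count: [1, 1, 1, 1, 1, 3, 3, 5, 7, 8]
Sorted: [0, 5, 5, 7, 7, 8, 8, 9]


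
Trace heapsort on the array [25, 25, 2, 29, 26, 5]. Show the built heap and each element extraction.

Build heap: [29, 26, 5, 25, 25, 2]
Extract 29: [26, 25, 5, 2, 25, 29]
Extract 26: [25, 25, 5, 2, 26, 29]
Extract 25: [25, 2, 5, 25, 26, 29]
Extract 25: [5, 2, 25, 25, 26, 29]
Extract 5: [2, 5, 25, 25, 26, 29]


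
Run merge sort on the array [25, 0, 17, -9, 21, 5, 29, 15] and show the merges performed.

Divide and conquer:
  Merge [25] + [0] -> [0, 25]
  Merge [17] + [-9] -> [-9, 17]
  Merge [0, 25] + [-9, 17] -> [-9, 0, 17, 25]
  Merge [21] + [5] -> [5, 21]
  Merge [29] + [15] -> [15, 29]
  Merge [5, 21] + [15, 29] -> [5, 15, 21, 29]
  Merge [-9, 0, 17, 25] + [5, 15, 21, 29] -> [-9, 0, 5, 15, 17, 21, 25, 29]


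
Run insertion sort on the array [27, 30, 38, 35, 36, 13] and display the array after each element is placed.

First element 27 is already 'sorted'
Insert 30: shifted 0 elements -> [27, 30, 38, 35, 36, 13]
Insert 38: shifted 0 elements -> [27, 30, 38, 35, 36, 13]
Insert 35: shifted 1 elements -> [27, 30, 35, 38, 36, 13]
Insert 36: shifted 1 elements -> [27, 30, 35, 36, 38, 13]
Insert 13: shifted 5 elements -> [13, 27, 30, 35, 36, 38]


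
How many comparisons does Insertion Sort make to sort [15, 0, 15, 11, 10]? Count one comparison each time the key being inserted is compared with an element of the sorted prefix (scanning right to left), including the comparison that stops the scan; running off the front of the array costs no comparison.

Insert 0: 15 > 0 (shift), reached front = 1 comparison(s) -> [0, 15, 15, 11, 10]
Insert 15: 15 <= 15 (stop) = 1 comparison(s) -> [0, 15, 15, 11, 10]
Insert 11: 15 > 11 (shift), 15 > 11 (shift), 0 <= 11 (stop) = 3 comparison(s) -> [0, 11, 15, 15, 10]
Insert 10: 15 > 10 (shift), 15 > 10 (shift), 11 > 10 (shift), 0 <= 10 (stop) = 4 comparison(s) -> [0, 10, 11, 15, 15]
Total comparisons: 1 + 1 + 3 + 4 = 9


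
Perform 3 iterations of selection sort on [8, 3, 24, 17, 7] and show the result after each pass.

Pass 1: Select minimum 3 at index 1, swap -> [3, 8, 24, 17, 7]
Pass 2: Select minimum 7 at index 4, swap -> [3, 7, 24, 17, 8]
Pass 3: Select minimum 8 at index 4, swap -> [3, 7, 8, 17, 24]


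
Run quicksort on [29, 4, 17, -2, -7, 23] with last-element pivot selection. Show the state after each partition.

Partition 1: pivot=23 at index 4 -> [4, 17, -2, -7, 23, 29]
Partition 2: pivot=-7 at index 0 -> [-7, 17, -2, 4, 23, 29]
Partition 3: pivot=4 at index 2 -> [-7, -2, 4, 17, 23, 29]


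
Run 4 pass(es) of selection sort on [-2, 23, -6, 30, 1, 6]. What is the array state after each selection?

Pass 1: Select minimum -6 at index 2, swap -> [-6, 23, -2, 30, 1, 6]
Pass 2: Select minimum -2 at index 2, swap -> [-6, -2, 23, 30, 1, 6]
Pass 3: Select minimum 1 at index 4, swap -> [-6, -2, 1, 30, 23, 6]
Pass 4: Select minimum 6 at index 5, swap -> [-6, -2, 1, 6, 23, 30]


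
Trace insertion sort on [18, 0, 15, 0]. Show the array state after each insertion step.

First element 18 is already 'sorted'
Insert 0: shifted 1 elements -> [0, 18, 15, 0]
Insert 15: shifted 1 elements -> [0, 15, 18, 0]
Insert 0: shifted 2 elements -> [0, 0, 15, 18]


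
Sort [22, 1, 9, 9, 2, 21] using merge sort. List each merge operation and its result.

Divide and conquer:
  Merge [1] + [9] -> [1, 9]
  Merge [22] + [1, 9] -> [1, 9, 22]
  Merge [2] + [21] -> [2, 21]
  Merge [9] + [2, 21] -> [2, 9, 21]
  Merge [1, 9, 22] + [2, 9, 21] -> [1, 2, 9, 9, 21, 22]


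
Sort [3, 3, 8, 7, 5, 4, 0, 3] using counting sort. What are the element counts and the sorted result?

Count array: [1, 0, 0, 3, 1, 1, 0, 1, 1]
(count[i] = number of elements equal to i)
Cumulative count: [1, 1, 1, 4, 5, 6, 6, 7, 8]
Sorted: [0, 3, 3, 3, 4, 5, 7, 8]


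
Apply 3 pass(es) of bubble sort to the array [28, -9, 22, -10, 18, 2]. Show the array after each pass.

After pass 1: [-9, 22, -10, 18, 2, 28] (5 swaps)
After pass 2: [-9, -10, 18, 2, 22, 28] (3 swaps)
After pass 3: [-10, -9, 2, 18, 22, 28] (2 swaps)
Total swaps: 10


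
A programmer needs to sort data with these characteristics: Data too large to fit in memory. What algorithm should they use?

Best choice: External merge sort
Reason: Minimizes disk I/O by sequential reads/writes


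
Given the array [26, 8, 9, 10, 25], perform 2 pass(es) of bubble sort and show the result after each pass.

After pass 1: [8, 9, 10, 25, 26] (4 swaps)
After pass 2: [8, 9, 10, 25, 26] (0 swaps)
Total swaps: 4


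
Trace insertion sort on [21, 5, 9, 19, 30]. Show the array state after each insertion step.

First element 21 is already 'sorted'
Insert 5: shifted 1 elements -> [5, 21, 9, 19, 30]
Insert 9: shifted 1 elements -> [5, 9, 21, 19, 30]
Insert 19: shifted 1 elements -> [5, 9, 19, 21, 30]
Insert 30: shifted 0 elements -> [5, 9, 19, 21, 30]


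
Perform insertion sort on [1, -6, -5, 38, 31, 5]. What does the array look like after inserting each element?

First element 1 is already 'sorted'
Insert -6: shifted 1 elements -> [-6, 1, -5, 38, 31, 5]
Insert -5: shifted 1 elements -> [-6, -5, 1, 38, 31, 5]
Insert 38: shifted 0 elements -> [-6, -5, 1, 38, 31, 5]
Insert 31: shifted 1 elements -> [-6, -5, 1, 31, 38, 5]
Insert 5: shifted 2 elements -> [-6, -5, 1, 5, 31, 38]


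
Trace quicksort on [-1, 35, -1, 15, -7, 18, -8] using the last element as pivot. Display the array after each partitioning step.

Partition 1: pivot=-8 at index 0 -> [-8, 35, -1, 15, -7, 18, -1]
Partition 2: pivot=-1 at index 3 -> [-8, -1, -7, -1, 35, 18, 15]
Partition 3: pivot=-7 at index 1 -> [-8, -7, -1, -1, 35, 18, 15]
Partition 4: pivot=15 at index 4 -> [-8, -7, -1, -1, 15, 18, 35]
Partition 5: pivot=35 at index 6 -> [-8, -7, -1, -1, 15, 18, 35]


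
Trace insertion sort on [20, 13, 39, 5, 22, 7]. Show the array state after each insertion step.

First element 20 is already 'sorted'
Insert 13: shifted 1 elements -> [13, 20, 39, 5, 22, 7]
Insert 39: shifted 0 elements -> [13, 20, 39, 5, 22, 7]
Insert 5: shifted 3 elements -> [5, 13, 20, 39, 22, 7]
Insert 22: shifted 1 elements -> [5, 13, 20, 22, 39, 7]
Insert 7: shifted 4 elements -> [5, 7, 13, 20, 22, 39]


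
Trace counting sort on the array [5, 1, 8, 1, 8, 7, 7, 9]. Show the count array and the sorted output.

Count array: [0, 2, 0, 0, 0, 1, 0, 2, 2, 1]
(count[i] = number of elements equal to i)
Cumulative count: [0, 2, 2, 2, 2, 3, 3, 5, 7, 8]
Sorted: [1, 1, 5, 7, 7, 8, 8, 9]


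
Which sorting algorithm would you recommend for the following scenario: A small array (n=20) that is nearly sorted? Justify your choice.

Best choice: Insertion sort
Reason: Insertion sort is O(n) for nearly sorted arrays and has low overhead


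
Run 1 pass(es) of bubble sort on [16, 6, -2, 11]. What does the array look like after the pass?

After pass 1: [6, -2, 11, 16] (3 swaps)
Total swaps: 3


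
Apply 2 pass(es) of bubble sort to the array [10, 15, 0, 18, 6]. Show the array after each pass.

After pass 1: [10, 0, 15, 6, 18] (2 swaps)
After pass 2: [0, 10, 6, 15, 18] (2 swaps)
Total swaps: 4


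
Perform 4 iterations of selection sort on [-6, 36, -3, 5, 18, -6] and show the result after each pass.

Pass 1: Select minimum -6 at index 0, swap -> [-6, 36, -3, 5, 18, -6]
Pass 2: Select minimum -6 at index 5, swap -> [-6, -6, -3, 5, 18, 36]
Pass 3: Select minimum -3 at index 2, swap -> [-6, -6, -3, 5, 18, 36]
Pass 4: Select minimum 5 at index 3, swap -> [-6, -6, -3, 5, 18, 36]


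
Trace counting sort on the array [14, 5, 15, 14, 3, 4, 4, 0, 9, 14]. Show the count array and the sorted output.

Count array: [1, 0, 0, 1, 2, 1, 0, 0, 0, 1, 0, 0, 0, 0, 3, 1]
(count[i] = number of elements equal to i)
Cumulative count: [1, 1, 1, 2, 4, 5, 5, 5, 5, 6, 6, 6, 6, 6, 9, 10]
Sorted: [0, 3, 4, 4, 5, 9, 14, 14, 14, 15]


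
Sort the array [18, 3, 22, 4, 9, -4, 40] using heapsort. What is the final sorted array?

Build heap: [40, 9, 22, 4, 3, -4, 18]
Extract 40: [22, 9, 18, 4, 3, -4, 40]
Extract 22: [18, 9, -4, 4, 3, 22, 40]
Extract 18: [9, 4, -4, 3, 18, 22, 40]
Extract 9: [4, 3, -4, 9, 18, 22, 40]
Extract 4: [3, -4, 4, 9, 18, 22, 40]
Extract 3: [-4, 3, 4, 9, 18, 22, 40]


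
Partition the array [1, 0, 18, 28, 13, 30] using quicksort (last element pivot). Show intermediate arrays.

Partition 1: pivot=30 at index 5 -> [1, 0, 18, 28, 13, 30]
Partition 2: pivot=13 at index 2 -> [1, 0, 13, 28, 18, 30]
Partition 3: pivot=0 at index 0 -> [0, 1, 13, 28, 18, 30]
Partition 4: pivot=18 at index 3 -> [0, 1, 13, 18, 28, 30]


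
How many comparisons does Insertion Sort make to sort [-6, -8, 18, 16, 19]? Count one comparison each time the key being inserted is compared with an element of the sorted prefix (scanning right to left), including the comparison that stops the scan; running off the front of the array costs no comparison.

Insert -8: -6 > -8 (shift), reached front = 1 comparison(s) -> [-8, -6, 18, 16, 19]
Insert 18: -6 <= 18 (stop) = 1 comparison(s) -> [-8, -6, 18, 16, 19]
Insert 16: 18 > 16 (shift), -6 <= 16 (stop) = 2 comparison(s) -> [-8, -6, 16, 18, 19]
Insert 19: 18 <= 19 (stop) = 1 comparison(s) -> [-8, -6, 16, 18, 19]
Total comparisons: 1 + 1 + 2 + 1 = 5


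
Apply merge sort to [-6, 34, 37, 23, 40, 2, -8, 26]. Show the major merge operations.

Divide and conquer:
  Merge [-6] + [34] -> [-6, 34]
  Merge [37] + [23] -> [23, 37]
  Merge [-6, 34] + [23, 37] -> [-6, 23, 34, 37]
  Merge [40] + [2] -> [2, 40]
  Merge [-8] + [26] -> [-8, 26]
  Merge [2, 40] + [-8, 26] -> [-8, 2, 26, 40]
  Merge [-6, 23, 34, 37] + [-8, 2, 26, 40] -> [-8, -6, 2, 23, 26, 34, 37, 40]


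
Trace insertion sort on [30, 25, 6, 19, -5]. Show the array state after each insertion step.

First element 30 is already 'sorted'
Insert 25: shifted 1 elements -> [25, 30, 6, 19, -5]
Insert 6: shifted 2 elements -> [6, 25, 30, 19, -5]
Insert 19: shifted 2 elements -> [6, 19, 25, 30, -5]
Insert -5: shifted 4 elements -> [-5, 6, 19, 25, 30]


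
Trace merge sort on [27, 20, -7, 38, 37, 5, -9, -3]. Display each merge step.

Divide and conquer:
  Merge [27] + [20] -> [20, 27]
  Merge [-7] + [38] -> [-7, 38]
  Merge [20, 27] + [-7, 38] -> [-7, 20, 27, 38]
  Merge [37] + [5] -> [5, 37]
  Merge [-9] + [-3] -> [-9, -3]
  Merge [5, 37] + [-9, -3] -> [-9, -3, 5, 37]
  Merge [-7, 20, 27, 38] + [-9, -3, 5, 37] -> [-9, -7, -3, 5, 20, 27, 37, 38]


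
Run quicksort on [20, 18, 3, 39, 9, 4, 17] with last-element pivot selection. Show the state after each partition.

Partition 1: pivot=17 at index 3 -> [3, 9, 4, 17, 18, 20, 39]
Partition 2: pivot=4 at index 1 -> [3, 4, 9, 17, 18, 20, 39]
Partition 3: pivot=39 at index 6 -> [3, 4, 9, 17, 18, 20, 39]
Partition 4: pivot=20 at index 5 -> [3, 4, 9, 17, 18, 20, 39]


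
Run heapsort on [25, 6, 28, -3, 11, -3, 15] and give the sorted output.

Build heap: [28, 11, 25, -3, 6, -3, 15]
Extract 28: [25, 11, 15, -3, 6, -3, 28]
Extract 25: [15, 11, -3, -3, 6, 25, 28]
Extract 15: [11, 6, -3, -3, 15, 25, 28]
Extract 11: [6, -3, -3, 11, 15, 25, 28]
Extract 6: [-3, -3, 6, 11, 15, 25, 28]
Extract -3: [-3, -3, 6, 11, 15, 25, 28]


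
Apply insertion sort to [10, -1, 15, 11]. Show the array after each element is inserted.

First element 10 is already 'sorted'
Insert -1: shifted 1 elements -> [-1, 10, 15, 11]
Insert 15: shifted 0 elements -> [-1, 10, 15, 11]
Insert 11: shifted 1 elements -> [-1, 10, 11, 15]


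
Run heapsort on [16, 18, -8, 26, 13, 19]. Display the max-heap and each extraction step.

Build heap: [26, 18, 19, 16, 13, -8]
Extract 26: [19, 18, -8, 16, 13, 26]
Extract 19: [18, 16, -8, 13, 19, 26]
Extract 18: [16, 13, -8, 18, 19, 26]
Extract 16: [13, -8, 16, 18, 19, 26]
Extract 13: [-8, 13, 16, 18, 19, 26]


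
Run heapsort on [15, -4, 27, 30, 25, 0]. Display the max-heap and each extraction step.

Build heap: [30, 25, 27, -4, 15, 0]
Extract 30: [27, 25, 0, -4, 15, 30]
Extract 27: [25, 15, 0, -4, 27, 30]
Extract 25: [15, -4, 0, 25, 27, 30]
Extract 15: [0, -4, 15, 25, 27, 30]
Extract 0: [-4, 0, 15, 25, 27, 30]


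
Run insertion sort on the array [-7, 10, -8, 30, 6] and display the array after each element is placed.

First element -7 is already 'sorted'
Insert 10: shifted 0 elements -> [-7, 10, -8, 30, 6]
Insert -8: shifted 2 elements -> [-8, -7, 10, 30, 6]
Insert 30: shifted 0 elements -> [-8, -7, 10, 30, 6]
Insert 6: shifted 2 elements -> [-8, -7, 6, 10, 30]


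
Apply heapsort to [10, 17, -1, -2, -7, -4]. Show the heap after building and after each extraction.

Build heap: [17, 10, -1, -2, -7, -4]
Extract 17: [10, -2, -1, -4, -7, 17]
Extract 10: [-1, -2, -7, -4, 10, 17]
Extract -1: [-2, -4, -7, -1, 10, 17]
Extract -2: [-4, -7, -2, -1, 10, 17]
Extract -4: [-7, -4, -2, -1, 10, 17]


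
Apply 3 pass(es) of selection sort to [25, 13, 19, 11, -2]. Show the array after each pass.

Pass 1: Select minimum -2 at index 4, swap -> [-2, 13, 19, 11, 25]
Pass 2: Select minimum 11 at index 3, swap -> [-2, 11, 19, 13, 25]
Pass 3: Select minimum 13 at index 3, swap -> [-2, 11, 13, 19, 25]


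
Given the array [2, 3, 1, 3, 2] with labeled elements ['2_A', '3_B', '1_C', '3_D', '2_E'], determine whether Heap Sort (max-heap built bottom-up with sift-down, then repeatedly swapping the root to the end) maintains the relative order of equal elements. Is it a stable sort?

Trace Heap Sort on the labeled array (the key is the number; the letter only tracks identity):
  Build max-heap: [3_B, 3_D, 1_C, 2_A, 2_E]
  Swap root 3_B to index 4, re-heapify first 4 -> [3_D, 2_E, 1_C, 2_A, 3_B]
  Swap root 3_D to index 3, re-heapify first 3 -> [2_A, 2_E, 1_C, 3_D, 3_B]
  Swap root 2_A to index 2, re-heapify first 2 -> [2_E, 1_C, 2_A, 3_D, 3_B]
  Swap root 2_E to index 1, re-heapify first 1 -> [1_C, 2_E, 2_A, 3_D, 3_B]
Final order: [1_C, 2_E, 2_A, 3_D, 3_B]
Equal keys:
  value 2: originally 2_A, 2_E; after sorting 2_E, 2_A -> order changed
  value 3: originally 3_B, 3_D; after sorting 3_D, 3_B -> order changed
Equal keys were reordered, so Heap Sort is not stable: heap construction and root-to-end swaps move elements without regard to the original order of equal keys. (One such input is enough; an unstable sort may happen to preserve order on other inputs, but it gives no guarantee.)
Answer: Not stable


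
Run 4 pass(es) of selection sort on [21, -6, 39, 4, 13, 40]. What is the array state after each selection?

Pass 1: Select minimum -6 at index 1, swap -> [-6, 21, 39, 4, 13, 40]
Pass 2: Select minimum 4 at index 3, swap -> [-6, 4, 39, 21, 13, 40]
Pass 3: Select minimum 13 at index 4, swap -> [-6, 4, 13, 21, 39, 40]
Pass 4: Select minimum 21 at index 3, swap -> [-6, 4, 13, 21, 39, 40]


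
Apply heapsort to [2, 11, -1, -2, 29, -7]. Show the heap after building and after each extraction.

Build heap: [29, 11, -1, -2, 2, -7]
Extract 29: [11, 2, -1, -2, -7, 29]
Extract 11: [2, -2, -1, -7, 11, 29]
Extract 2: [-1, -2, -7, 2, 11, 29]
Extract -1: [-2, -7, -1, 2, 11, 29]
Extract -2: [-7, -2, -1, 2, 11, 29]


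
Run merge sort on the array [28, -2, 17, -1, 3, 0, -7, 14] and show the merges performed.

Divide and conquer:
  Merge [28] + [-2] -> [-2, 28]
  Merge [17] + [-1] -> [-1, 17]
  Merge [-2, 28] + [-1, 17] -> [-2, -1, 17, 28]
  Merge [3] + [0] -> [0, 3]
  Merge [-7] + [14] -> [-7, 14]
  Merge [0, 3] + [-7, 14] -> [-7, 0, 3, 14]
  Merge [-2, -1, 17, 28] + [-7, 0, 3, 14] -> [-7, -2, -1, 0, 3, 14, 17, 28]


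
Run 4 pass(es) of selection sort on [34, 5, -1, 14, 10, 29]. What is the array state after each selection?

Pass 1: Select minimum -1 at index 2, swap -> [-1, 5, 34, 14, 10, 29]
Pass 2: Select minimum 5 at index 1, swap -> [-1, 5, 34, 14, 10, 29]
Pass 3: Select minimum 10 at index 4, swap -> [-1, 5, 10, 14, 34, 29]
Pass 4: Select minimum 14 at index 3, swap -> [-1, 5, 10, 14, 34, 29]


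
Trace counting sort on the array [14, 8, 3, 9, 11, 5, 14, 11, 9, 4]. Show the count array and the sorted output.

Count array: [0, 0, 0, 1, 1, 1, 0, 0, 1, 2, 0, 2, 0, 0, 2]
(count[i] = number of elements equal to i)
Cumulative count: [0, 0, 0, 1, 2, 3, 3, 3, 4, 6, 6, 8, 8, 8, 10]
Sorted: [3, 4, 5, 8, 9, 9, 11, 11, 14, 14]


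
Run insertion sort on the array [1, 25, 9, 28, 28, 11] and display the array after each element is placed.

First element 1 is already 'sorted'
Insert 25: shifted 0 elements -> [1, 25, 9, 28, 28, 11]
Insert 9: shifted 1 elements -> [1, 9, 25, 28, 28, 11]
Insert 28: shifted 0 elements -> [1, 9, 25, 28, 28, 11]
Insert 28: shifted 0 elements -> [1, 9, 25, 28, 28, 11]
Insert 11: shifted 3 elements -> [1, 9, 11, 25, 28, 28]


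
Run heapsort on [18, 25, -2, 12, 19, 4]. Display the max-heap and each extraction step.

Build heap: [25, 19, 4, 12, 18, -2]
Extract 25: [19, 18, 4, 12, -2, 25]
Extract 19: [18, 12, 4, -2, 19, 25]
Extract 18: [12, -2, 4, 18, 19, 25]
Extract 12: [4, -2, 12, 18, 19, 25]
Extract 4: [-2, 4, 12, 18, 19, 25]
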